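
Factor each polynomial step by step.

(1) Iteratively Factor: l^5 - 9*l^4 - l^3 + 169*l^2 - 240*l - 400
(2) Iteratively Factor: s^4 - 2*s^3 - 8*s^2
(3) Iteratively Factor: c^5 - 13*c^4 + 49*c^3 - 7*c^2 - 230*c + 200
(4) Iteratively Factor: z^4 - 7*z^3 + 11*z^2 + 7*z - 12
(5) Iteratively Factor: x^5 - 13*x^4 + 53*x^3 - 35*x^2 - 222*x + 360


(1) = (l - 5)*(l^4 - 4*l^3 - 21*l^2 + 64*l + 80) = (l - 5)*(l + 4)*(l^3 - 8*l^2 + 11*l + 20) = (l - 5)*(l - 4)*(l + 4)*(l^2 - 4*l - 5) = (l - 5)*(l - 4)*(l + 1)*(l + 4)*(l - 5)
(2) = (s - 4)*(s^3 + 2*s^2) = (s - 4)*(s + 2)*(s^2) = s*(s - 4)*(s + 2)*(s)
(3) = (c - 5)*(c^4 - 8*c^3 + 9*c^2 + 38*c - 40) = (c - 5)^2*(c^3 - 3*c^2 - 6*c + 8) = (c - 5)^2*(c - 1)*(c^2 - 2*c - 8) = (c - 5)^2*(c - 4)*(c - 1)*(c + 2)
(4) = (z - 4)*(z^3 - 3*z^2 - z + 3) = (z - 4)*(z - 3)*(z^2 - 1) = (z - 4)*(z - 3)*(z - 1)*(z + 1)
(5) = (x - 5)*(x^4 - 8*x^3 + 13*x^2 + 30*x - 72) = (x - 5)*(x - 3)*(x^3 - 5*x^2 - 2*x + 24) = (x - 5)*(x - 4)*(x - 3)*(x^2 - x - 6) = (x - 5)*(x - 4)*(x - 3)^2*(x + 2)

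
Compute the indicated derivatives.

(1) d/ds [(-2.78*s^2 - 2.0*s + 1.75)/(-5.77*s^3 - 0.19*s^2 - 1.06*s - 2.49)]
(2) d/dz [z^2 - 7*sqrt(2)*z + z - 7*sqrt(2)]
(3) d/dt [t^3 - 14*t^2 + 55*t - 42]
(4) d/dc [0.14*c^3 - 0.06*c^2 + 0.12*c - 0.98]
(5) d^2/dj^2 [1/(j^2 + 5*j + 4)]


(1) = (-16.0406*s^4 - 23.08*s^3 + 32.8593*s^2 + 14.5094*s + 6.835)/(33.2929*s^6 + 2.1926*s^5 + 12.2685*s^4 + 29.1374*s^3 + 2.0698*s^2 + 5.2788*s + 6.2001)
(2) = 2*z - 7*sqrt(2) + 1
(3) = 3*t^2 - 28*t + 55
(4) = 0.42*c^2 - 0.12*c + 0.12
(5) = 2*(-j^2 - 5*j + (2*j + 5)^2 - 4)/(j^2 + 5*j + 4)^3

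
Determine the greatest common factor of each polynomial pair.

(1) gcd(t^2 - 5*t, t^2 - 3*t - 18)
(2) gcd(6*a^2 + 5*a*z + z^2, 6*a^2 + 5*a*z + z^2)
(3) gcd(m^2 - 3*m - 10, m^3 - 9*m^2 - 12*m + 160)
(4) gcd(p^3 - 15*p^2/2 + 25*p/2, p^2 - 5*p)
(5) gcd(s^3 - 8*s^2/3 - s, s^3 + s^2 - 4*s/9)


(1) = gcd(t*(t - 5), (t - 6)*(t + 3)) = 1
(2) = 6*a^2 + 5*a*z + z^2
(3) = gcd((m - 5)*(m + 2), (m - 8)*(m - 5)*(m + 4)) = m - 5
(4) = p^2 - 5*p
(5) = gcd(s*(s - 3)*(s + 1/3), s*(s - 1/3)*(s + 4/3)) = s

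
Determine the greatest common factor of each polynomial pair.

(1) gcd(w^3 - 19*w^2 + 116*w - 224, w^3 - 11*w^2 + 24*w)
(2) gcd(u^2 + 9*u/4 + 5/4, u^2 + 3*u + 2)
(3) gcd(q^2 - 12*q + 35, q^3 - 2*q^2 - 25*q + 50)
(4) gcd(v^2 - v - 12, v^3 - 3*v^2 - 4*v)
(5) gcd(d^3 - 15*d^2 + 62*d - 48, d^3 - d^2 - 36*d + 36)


(1) = w - 8
(2) = gcd((u + 1)*(u + 5/4), (u + 1)*(u + 2)) = u + 1
(3) = q - 5
(4) = v - 4
(5) = gcd((d - 8)*(d - 6)*(d - 1), (d - 6)*(d - 1)*(d + 6)) = d^2 - 7*d + 6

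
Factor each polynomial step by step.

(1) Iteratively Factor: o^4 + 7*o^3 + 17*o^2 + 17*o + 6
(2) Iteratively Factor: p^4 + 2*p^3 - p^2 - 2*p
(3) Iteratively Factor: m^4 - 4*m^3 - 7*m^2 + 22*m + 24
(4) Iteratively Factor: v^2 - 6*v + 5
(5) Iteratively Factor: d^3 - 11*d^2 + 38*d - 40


(1) = (o + 3)*(o^3 + 4*o^2 + 5*o + 2) = (o + 1)*(o + 3)*(o^2 + 3*o + 2) = (o + 1)^2*(o + 3)*(o + 2)
(2) = (p + 2)*(p^3 - p) = (p + 1)*(p + 2)*(p^2 - p) = p*(p + 1)*(p + 2)*(p - 1)
(3) = (m + 1)*(m^3 - 5*m^2 - 2*m + 24) = (m + 1)*(m + 2)*(m^2 - 7*m + 12) = (m - 3)*(m + 1)*(m + 2)*(m - 4)
(4) = (v - 1)*(v - 5)
(5) = (d - 4)*(d^2 - 7*d + 10) = (d - 4)*(d - 2)*(d - 5)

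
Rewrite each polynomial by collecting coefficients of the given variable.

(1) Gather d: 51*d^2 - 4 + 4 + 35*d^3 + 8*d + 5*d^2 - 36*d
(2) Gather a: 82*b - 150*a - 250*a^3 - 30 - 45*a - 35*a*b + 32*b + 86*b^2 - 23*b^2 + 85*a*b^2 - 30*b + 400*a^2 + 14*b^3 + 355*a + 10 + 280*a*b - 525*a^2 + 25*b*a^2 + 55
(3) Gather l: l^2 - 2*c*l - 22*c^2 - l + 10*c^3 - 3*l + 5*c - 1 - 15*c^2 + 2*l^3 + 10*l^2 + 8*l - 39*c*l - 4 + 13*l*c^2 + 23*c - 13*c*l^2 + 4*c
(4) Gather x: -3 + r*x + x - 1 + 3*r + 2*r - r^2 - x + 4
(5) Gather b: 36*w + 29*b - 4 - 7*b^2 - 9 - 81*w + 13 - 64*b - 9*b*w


(1) = 35*d^3 + 56*d^2 - 28*d
(2) = -250*a^3 + a^2*(25*b - 125) + a*(85*b^2 + 245*b + 160) + 14*b^3 + 63*b^2 + 84*b + 35
(3) = 10*c^3 - 37*c^2 + 32*c + 2*l^3 + l^2*(11 - 13*c) + l*(13*c^2 - 41*c + 4) - 5
(4) = -r^2 + r*x + 5*r
(5) = -7*b^2 + b*(-9*w - 35) - 45*w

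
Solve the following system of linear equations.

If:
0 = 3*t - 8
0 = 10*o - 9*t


Then:
o = 12/5
t = 8/3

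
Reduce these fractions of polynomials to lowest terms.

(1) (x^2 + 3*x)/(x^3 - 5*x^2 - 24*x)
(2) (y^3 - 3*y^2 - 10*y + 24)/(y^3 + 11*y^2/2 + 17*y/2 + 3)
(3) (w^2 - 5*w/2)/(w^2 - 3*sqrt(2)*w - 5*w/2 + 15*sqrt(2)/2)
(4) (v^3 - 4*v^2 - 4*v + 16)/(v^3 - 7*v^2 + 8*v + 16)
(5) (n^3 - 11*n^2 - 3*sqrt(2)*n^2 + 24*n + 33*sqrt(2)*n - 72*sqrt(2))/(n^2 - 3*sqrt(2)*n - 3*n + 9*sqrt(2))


(1) = 1/(x - 8)
(2) = (2*y^2 - 12*y + 16)/(2*y^2 + 5*y + 2)
(3) = 4*w/(4*w - 12*sqrt(2))
(4) = (v^2 - 4)/(v^2 - 3*v - 4)
(5) = n - 8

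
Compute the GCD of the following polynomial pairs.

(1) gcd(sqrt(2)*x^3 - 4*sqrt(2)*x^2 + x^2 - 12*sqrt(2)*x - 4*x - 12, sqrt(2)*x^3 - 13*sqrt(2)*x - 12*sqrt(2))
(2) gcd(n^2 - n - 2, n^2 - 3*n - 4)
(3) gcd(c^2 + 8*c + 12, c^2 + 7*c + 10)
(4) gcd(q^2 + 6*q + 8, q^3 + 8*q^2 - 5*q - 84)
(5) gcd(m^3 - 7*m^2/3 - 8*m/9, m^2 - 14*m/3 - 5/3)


(1) = 1
(2) = n + 1
(3) = c + 2
(4) = gcd((q + 2)*(q + 4), (q - 3)*(q + 4)*(q + 7)) = q + 4
(5) = m + 1/3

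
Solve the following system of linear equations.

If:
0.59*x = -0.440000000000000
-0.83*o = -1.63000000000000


Then:
o = 1.96
x = -0.75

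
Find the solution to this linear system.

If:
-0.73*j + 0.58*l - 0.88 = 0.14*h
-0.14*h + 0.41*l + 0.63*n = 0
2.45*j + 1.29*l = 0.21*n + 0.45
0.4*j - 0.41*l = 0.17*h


Then:
h = -2.21
j = -0.25
l = 0.67
n = -0.93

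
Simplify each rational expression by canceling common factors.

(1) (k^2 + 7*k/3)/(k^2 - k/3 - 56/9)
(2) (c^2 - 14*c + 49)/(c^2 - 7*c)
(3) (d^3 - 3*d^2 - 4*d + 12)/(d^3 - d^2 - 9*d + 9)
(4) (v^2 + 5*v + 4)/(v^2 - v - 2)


(1) = 3*k/(3*k - 8)
(2) = (c - 7)/c
(3) = (d^2 - 4)/(d^2 + 2*d - 3)
(4) = (v + 4)/(v - 2)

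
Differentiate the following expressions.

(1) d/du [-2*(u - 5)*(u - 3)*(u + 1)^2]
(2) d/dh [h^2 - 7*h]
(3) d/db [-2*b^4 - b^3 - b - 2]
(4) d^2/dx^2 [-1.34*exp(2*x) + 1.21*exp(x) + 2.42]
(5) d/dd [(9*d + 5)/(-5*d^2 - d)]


(1) = -8*u^3 + 36*u^2 - 44
(2) = 2*h - 7
(3) = -8*b^3 - 3*b^2 - 1
(4) = (1.21 - 5.36*exp(x))*exp(x)
(5) = 5*(9*d^2 + 10*d + 1)/(d^2*(25*d^2 + 10*d + 1))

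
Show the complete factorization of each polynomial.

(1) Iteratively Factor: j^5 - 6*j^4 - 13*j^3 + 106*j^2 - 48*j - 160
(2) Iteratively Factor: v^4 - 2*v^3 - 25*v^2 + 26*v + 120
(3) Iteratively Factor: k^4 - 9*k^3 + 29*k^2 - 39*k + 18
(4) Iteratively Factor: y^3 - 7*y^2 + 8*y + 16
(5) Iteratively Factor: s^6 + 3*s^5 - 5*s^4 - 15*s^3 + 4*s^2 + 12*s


(1) = (j - 2)*(j^4 - 4*j^3 - 21*j^2 + 64*j + 80) = (j - 4)*(j - 2)*(j^3 - 21*j - 20) = (j - 4)*(j - 2)*(j + 1)*(j^2 - j - 20) = (j - 4)*(j - 2)*(j + 1)*(j + 4)*(j - 5)
(2) = (v - 3)*(v^3 + v^2 - 22*v - 40) = (v - 3)*(v + 2)*(v^2 - v - 20) = (v - 5)*(v - 3)*(v + 2)*(v + 4)
(3) = (k - 3)*(k^3 - 6*k^2 + 11*k - 6) = (k - 3)*(k - 2)*(k^2 - 4*k + 3) = (k - 3)*(k - 2)*(k - 1)*(k - 3)
(4) = (y + 1)*(y^2 - 8*y + 16) = (y - 4)*(y + 1)*(y - 4)
(5) = (s + 3)*(s^5 - 5*s^3 + 4*s) = (s - 2)*(s + 3)*(s^4 + 2*s^3 - s^2 - 2*s) = (s - 2)*(s - 1)*(s + 3)*(s^3 + 3*s^2 + 2*s) = (s - 2)*(s - 1)*(s + 2)*(s + 3)*(s^2 + s) = s*(s - 2)*(s - 1)*(s + 2)*(s + 3)*(s + 1)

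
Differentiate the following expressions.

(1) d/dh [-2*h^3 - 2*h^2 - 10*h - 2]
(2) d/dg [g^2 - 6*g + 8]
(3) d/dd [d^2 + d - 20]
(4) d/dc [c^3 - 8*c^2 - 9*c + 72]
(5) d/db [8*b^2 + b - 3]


(1) = -6*h^2 - 4*h - 10
(2) = 2*g - 6
(3) = 2*d + 1
(4) = 3*c^2 - 16*c - 9
(5) = 16*b + 1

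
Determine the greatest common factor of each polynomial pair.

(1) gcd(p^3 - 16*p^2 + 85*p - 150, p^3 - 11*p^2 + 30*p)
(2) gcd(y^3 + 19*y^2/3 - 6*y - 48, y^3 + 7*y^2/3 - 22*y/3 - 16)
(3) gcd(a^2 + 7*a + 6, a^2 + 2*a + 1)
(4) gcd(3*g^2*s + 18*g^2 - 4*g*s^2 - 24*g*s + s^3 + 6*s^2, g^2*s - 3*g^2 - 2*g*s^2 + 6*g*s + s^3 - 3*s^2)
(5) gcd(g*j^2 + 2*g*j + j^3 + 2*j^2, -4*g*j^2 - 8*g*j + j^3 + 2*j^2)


(1) = p^2 - 11*p + 30
(2) = gcd((y - 8/3)*(y + 3)*(y + 6), (y - 8/3)*(y + 2)*(y + 3)) = y^2 + y/3 - 8
(3) = a + 1
(4) = -g + s
(5) = gcd(j*(g + j)*(j + 2), j*(-4*g + j)*(j + 2)) = j^2 + 2*j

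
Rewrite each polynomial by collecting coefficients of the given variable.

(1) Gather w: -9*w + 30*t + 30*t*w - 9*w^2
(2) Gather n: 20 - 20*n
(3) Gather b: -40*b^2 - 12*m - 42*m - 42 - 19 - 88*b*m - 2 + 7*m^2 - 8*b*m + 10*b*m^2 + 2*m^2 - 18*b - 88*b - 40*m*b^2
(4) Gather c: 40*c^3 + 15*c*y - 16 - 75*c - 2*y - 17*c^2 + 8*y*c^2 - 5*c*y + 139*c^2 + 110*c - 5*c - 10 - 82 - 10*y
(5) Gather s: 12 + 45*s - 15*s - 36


(1) = 30*t - 9*w^2 + w*(30*t - 9)
(2) = 20 - 20*n
(3) = b^2*(-40*m - 40) + b*(10*m^2 - 96*m - 106) + 9*m^2 - 54*m - 63
(4) = 40*c^3 + c^2*(8*y + 122) + c*(10*y + 30) - 12*y - 108
(5) = 30*s - 24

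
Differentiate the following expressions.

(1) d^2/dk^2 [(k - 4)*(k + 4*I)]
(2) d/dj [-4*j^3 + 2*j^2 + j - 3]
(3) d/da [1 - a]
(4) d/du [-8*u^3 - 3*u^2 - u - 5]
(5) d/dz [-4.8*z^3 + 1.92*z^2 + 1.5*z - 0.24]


(1) = 2
(2) = -12*j^2 + 4*j + 1
(3) = -1
(4) = -24*u^2 - 6*u - 1
(5) = -14.4*z^2 + 3.84*z + 1.5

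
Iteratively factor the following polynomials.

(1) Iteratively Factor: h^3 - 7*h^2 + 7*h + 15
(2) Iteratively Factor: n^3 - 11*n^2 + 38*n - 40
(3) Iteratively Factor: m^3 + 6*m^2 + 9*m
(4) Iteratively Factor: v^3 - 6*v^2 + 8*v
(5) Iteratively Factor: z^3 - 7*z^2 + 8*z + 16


(1) = (h - 5)*(h^2 - 2*h - 3) = (h - 5)*(h + 1)*(h - 3)
(2) = (n - 2)*(n^2 - 9*n + 20) = (n - 5)*(n - 2)*(n - 4)
(3) = (m + 3)*(m^2 + 3*m) = m*(m + 3)*(m + 3)
(4) = (v - 2)*(v^2 - 4*v) = (v - 4)*(v - 2)*(v)
(5) = (z + 1)*(z^2 - 8*z + 16) = (z - 4)*(z + 1)*(z - 4)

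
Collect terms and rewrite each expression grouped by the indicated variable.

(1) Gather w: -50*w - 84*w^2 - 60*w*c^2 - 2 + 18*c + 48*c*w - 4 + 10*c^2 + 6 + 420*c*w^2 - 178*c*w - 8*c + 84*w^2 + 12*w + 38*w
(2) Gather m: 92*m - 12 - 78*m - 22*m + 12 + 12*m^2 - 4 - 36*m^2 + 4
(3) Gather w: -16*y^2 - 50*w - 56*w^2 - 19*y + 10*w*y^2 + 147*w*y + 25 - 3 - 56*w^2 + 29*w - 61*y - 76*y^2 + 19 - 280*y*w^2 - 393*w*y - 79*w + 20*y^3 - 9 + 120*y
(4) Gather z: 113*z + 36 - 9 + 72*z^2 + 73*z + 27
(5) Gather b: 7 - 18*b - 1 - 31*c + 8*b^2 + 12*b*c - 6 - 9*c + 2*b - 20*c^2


(1) = 10*c^2 + 420*c*w^2 + 10*c + w*(-60*c^2 - 130*c)
(2) = -24*m^2 - 8*m
(3) = w^2*(-280*y - 112) + w*(10*y^2 - 246*y - 100) + 20*y^3 - 92*y^2 + 40*y + 32
(4) = 72*z^2 + 186*z + 54
(5) = 8*b^2 + b*(12*c - 16) - 20*c^2 - 40*c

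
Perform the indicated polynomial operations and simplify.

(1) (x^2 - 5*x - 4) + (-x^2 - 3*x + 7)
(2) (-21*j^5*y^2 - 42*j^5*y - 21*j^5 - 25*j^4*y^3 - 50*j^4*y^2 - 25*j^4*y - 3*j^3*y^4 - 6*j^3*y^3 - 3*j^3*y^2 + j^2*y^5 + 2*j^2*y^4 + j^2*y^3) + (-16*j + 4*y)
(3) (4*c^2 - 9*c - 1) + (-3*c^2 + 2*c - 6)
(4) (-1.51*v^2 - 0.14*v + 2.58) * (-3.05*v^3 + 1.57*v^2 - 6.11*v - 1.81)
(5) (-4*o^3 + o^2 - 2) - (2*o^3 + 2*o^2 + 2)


(1) = 3 - 8*x
(2) = -21*j^5*y^2 - 42*j^5*y - 21*j^5 - 25*j^4*y^3 - 50*j^4*y^2 - 25*j^4*y - 3*j^3*y^4 - 6*j^3*y^3 - 3*j^3*y^2 + j^2*y^5 + 2*j^2*y^4 + j^2*y^3 - 16*j + 4*y
(3) = c^2 - 7*c - 7
(4) = 4.6055*v^5 - 1.9437*v^4 + 1.1373*v^3 + 7.6391*v^2 - 15.5104*v - 4.6698
(5) = -6*o^3 - o^2 - 4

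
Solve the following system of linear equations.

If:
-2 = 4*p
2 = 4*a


Then:
a = 1/2
p = -1/2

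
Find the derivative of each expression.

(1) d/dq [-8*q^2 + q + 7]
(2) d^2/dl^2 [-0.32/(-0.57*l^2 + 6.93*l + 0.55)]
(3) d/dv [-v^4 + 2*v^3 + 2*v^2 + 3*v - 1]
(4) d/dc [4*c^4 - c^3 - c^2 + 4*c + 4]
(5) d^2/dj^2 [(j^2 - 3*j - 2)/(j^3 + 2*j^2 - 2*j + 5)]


(1) = 1 - 16*q
(2) = (0.207936*l^2 - 2.528064*l - 0.32*(1.14*l - 6.93)*(2.28*l - 13.86) - 0.20064)/(-0.57*l^2 + 6.93*l + 0.55)^3
(3) = -4*v^3 + 6*v^2 + 4*v + 3
(4) = 16*c^3 - 3*c^2 - 2*c + 4
(5) = 2*(j^6 - 9*j^5 - 24*j^4 - 81*j^3 + 48*j^2 + 144*j + 7)/(j^9 + 6*j^8 + 6*j^7 - j^6 + 48*j^5 + 24*j^4 - 53*j^3 + 210*j^2 - 150*j + 125)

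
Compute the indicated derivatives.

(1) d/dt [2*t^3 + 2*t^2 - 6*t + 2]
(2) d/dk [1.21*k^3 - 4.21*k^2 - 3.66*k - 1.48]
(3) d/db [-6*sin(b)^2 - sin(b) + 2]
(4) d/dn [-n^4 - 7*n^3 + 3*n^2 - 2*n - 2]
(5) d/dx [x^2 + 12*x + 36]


(1) = 6*t^2 + 4*t - 6
(2) = 3.63*k^2 - 8.42*k - 3.66
(3) = -(12*sin(b) + 1)*cos(b)
(4) = -4*n^3 - 21*n^2 + 6*n - 2
(5) = 2*x + 12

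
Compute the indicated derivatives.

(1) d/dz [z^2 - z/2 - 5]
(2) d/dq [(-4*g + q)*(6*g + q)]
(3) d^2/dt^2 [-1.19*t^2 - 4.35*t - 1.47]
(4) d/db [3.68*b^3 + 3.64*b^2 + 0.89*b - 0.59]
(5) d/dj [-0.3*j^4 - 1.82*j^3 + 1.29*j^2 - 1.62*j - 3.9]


(1) = 2*z - 1/2
(2) = 2*g + 2*q
(3) = -2.38000000000000
(4) = 11.04*b^2 + 7.28*b + 0.89
(5) = -1.2*j^3 - 5.46*j^2 + 2.58*j - 1.62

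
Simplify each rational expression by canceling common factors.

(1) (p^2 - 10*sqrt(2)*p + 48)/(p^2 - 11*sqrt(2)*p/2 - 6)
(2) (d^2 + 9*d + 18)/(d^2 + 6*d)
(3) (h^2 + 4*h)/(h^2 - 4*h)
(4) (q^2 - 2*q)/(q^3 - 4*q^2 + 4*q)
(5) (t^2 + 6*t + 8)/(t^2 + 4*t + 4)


(1) = (2*p - 8*sqrt(2))/(2*p + sqrt(2))
(2) = (d + 3)/d
(3) = (h + 4)/(h - 4)
(4) = 1/(q - 2)
(5) = (t + 4)/(t + 2)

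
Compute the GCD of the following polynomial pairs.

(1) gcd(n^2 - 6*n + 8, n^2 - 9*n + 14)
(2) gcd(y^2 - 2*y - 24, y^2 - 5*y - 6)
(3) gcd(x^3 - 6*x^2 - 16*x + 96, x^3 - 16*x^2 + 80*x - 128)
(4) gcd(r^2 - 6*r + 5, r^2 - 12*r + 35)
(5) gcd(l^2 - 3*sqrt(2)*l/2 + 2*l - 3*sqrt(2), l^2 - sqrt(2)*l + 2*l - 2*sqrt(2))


(1) = gcd((n - 4)*(n - 2), (n - 7)*(n - 2)) = n - 2
(2) = y - 6
(3) = gcd((x - 6)*(x - 4)*(x + 4), (x - 8)*(x - 4)^2) = x - 4
(4) = r - 5
(5) = gcd((l + 2)*(l - 3*sqrt(2)/2), (l + 2)*(l - sqrt(2))) = l + 2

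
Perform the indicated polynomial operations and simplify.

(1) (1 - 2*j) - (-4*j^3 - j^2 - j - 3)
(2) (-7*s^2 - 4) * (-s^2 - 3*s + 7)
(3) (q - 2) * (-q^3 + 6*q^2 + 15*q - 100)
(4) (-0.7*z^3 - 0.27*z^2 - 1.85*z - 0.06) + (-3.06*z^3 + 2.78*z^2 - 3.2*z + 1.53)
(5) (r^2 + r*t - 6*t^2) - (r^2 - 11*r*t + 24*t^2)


(1) = 4*j^3 + j^2 - j + 4
(2) = 7*s^4 + 21*s^3 - 45*s^2 + 12*s - 28
(3) = -q^4 + 8*q^3 + 3*q^2 - 130*q + 200
(4) = -3.76*z^3 + 2.51*z^2 - 5.05*z + 1.47
(5) = 12*r*t - 30*t^2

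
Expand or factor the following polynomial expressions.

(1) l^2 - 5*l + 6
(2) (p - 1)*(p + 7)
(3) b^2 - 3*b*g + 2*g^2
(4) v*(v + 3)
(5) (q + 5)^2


(1) = (l - 3)*(l - 2)
(2) = p^2 + 6*p - 7
(3) = (b - 2*g)*(b - g)
(4) = v^2 + 3*v
(5) = q^2 + 10*q + 25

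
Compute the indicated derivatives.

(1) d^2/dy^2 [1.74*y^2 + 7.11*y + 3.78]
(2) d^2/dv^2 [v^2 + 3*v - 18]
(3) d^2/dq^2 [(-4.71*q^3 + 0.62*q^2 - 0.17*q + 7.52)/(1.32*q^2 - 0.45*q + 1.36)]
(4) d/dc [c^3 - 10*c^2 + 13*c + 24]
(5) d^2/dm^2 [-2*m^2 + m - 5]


(1) = 3.48000000000000
(2) = 2
(3) = (15.147378*q^3 + 89.234064*q^2 - 77.239872*q - 21.868784)/(2.299968*q^6 - 2.35224*q^5 + 7.910892*q^4 - 4.938165*q^3 + 8.150616*q^2 - 2.49696*q + 2.515456)
(4) = 3*c^2 - 20*c + 13
(5) = -4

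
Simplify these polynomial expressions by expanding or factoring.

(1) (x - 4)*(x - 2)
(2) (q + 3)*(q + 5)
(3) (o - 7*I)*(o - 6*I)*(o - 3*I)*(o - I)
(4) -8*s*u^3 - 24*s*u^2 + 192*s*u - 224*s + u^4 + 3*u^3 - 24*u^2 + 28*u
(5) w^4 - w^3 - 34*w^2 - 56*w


(1) = x^2 - 6*x + 8
(2) = q^2 + 8*q + 15
(3) = o^4 - 17*I*o^3 - 97*o^2 + 207*I*o + 126
(4) = (-8*s + u)*(u - 2)^2*(u + 7)
(5) = w*(w - 7)*(w + 2)*(w + 4)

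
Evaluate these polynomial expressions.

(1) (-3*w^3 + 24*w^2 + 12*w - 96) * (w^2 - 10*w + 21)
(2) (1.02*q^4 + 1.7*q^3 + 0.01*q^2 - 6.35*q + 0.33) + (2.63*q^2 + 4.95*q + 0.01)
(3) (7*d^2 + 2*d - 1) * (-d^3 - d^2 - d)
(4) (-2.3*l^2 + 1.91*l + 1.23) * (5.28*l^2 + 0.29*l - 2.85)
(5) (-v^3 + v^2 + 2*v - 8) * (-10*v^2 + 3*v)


(1) = -3*w^5 + 54*w^4 - 291*w^3 + 288*w^2 + 1212*w - 2016
(2) = 1.02*q^4 + 1.7*q^3 + 2.64*q^2 - 1.4*q + 0.34
(3) = -7*d^5 - 9*d^4 - 8*d^3 - d^2 + d
(4) = -12.144*l^4 + 9.4178*l^3 + 13.6033*l^2 - 5.0868*l - 3.5055
(5) = 10*v^5 - 13*v^4 - 17*v^3 + 86*v^2 - 24*v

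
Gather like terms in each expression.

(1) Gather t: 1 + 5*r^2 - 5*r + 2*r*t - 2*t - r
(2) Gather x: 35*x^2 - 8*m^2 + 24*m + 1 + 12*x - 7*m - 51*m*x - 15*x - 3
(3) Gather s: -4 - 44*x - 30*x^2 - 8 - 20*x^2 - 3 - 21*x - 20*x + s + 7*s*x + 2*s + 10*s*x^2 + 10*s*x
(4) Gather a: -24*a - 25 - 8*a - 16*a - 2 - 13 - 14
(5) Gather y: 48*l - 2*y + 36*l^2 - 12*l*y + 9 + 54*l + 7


(1) = 5*r^2 - 6*r + t*(2*r - 2) + 1
(2) = -8*m^2 + 17*m + 35*x^2 + x*(-51*m - 3) - 2
(3) = s*(10*x^2 + 17*x + 3) - 50*x^2 - 85*x - 15
(4) = -48*a - 54
(5) = 36*l^2 + 102*l + y*(-12*l - 2) + 16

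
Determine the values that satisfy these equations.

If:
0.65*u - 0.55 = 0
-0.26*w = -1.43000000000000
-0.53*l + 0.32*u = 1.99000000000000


Then:
l = -3.24
u = 0.85
w = 5.50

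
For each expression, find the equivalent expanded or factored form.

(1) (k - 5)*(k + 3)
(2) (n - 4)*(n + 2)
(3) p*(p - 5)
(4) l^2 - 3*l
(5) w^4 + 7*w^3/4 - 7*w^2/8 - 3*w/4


(1) = k^2 - 2*k - 15
(2) = n^2 - 2*n - 8
(3) = p^2 - 5*p
(4) = l*(l - 3)
(5) = w*(w - 3/4)*(w + 1/2)*(w + 2)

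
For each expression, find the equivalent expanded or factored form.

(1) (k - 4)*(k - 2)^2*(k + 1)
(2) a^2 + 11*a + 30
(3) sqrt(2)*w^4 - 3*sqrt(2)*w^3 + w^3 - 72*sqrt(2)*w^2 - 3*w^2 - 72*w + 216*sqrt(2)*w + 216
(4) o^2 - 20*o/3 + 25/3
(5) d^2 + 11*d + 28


(1) = k^4 - 7*k^3 + 12*k^2 + 4*k - 16
(2) = (a + 5)*(a + 6)
(3) = (w - 3)*(w - 6*sqrt(2))*(w + 6*sqrt(2))*(sqrt(2)*w + 1)
(4) = (o - 5)*(o - 5/3)
(5) = (d + 4)*(d + 7)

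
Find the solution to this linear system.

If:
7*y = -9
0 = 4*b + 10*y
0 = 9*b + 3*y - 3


Then:
No Solution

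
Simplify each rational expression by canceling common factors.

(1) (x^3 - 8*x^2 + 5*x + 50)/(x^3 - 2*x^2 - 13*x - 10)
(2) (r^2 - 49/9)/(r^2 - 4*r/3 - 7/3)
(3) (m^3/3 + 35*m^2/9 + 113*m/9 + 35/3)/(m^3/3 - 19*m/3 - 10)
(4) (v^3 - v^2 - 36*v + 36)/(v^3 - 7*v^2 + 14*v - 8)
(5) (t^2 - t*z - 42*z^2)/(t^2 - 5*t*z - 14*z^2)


(1) = (x - 5)/(x + 1)
(2) = (3*r + 7)/(3*r + 3)
(3) = (3*m^2 + 26*m + 35)/(3*m^2 - 9*m - 30)
(4) = (v^2 - 36)/(v^2 - 6*v + 8)
(5) = (t + 6*z)/(t + 2*z)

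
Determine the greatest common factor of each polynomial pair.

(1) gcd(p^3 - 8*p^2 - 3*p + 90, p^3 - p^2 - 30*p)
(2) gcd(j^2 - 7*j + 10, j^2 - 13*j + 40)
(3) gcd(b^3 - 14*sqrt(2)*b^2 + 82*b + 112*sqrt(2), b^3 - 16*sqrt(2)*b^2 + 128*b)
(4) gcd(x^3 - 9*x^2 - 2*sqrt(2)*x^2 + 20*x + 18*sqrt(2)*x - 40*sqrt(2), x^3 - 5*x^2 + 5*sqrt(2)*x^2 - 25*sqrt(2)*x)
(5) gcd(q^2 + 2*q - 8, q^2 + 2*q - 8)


(1) = gcd((p - 6)*(p - 5)*(p + 3), p*(p - 6)*(p + 5)) = p - 6
(2) = j - 5
(3) = gcd((b - 8*sqrt(2))*(b - 7*sqrt(2))*(b + sqrt(2)), b*(b - 8*sqrt(2))^2) = b - 8*sqrt(2)
(4) = x - 5
(5) = gcd((q - 2)*(q + 4), (q - 2)*(q + 4)) = q^2 + 2*q - 8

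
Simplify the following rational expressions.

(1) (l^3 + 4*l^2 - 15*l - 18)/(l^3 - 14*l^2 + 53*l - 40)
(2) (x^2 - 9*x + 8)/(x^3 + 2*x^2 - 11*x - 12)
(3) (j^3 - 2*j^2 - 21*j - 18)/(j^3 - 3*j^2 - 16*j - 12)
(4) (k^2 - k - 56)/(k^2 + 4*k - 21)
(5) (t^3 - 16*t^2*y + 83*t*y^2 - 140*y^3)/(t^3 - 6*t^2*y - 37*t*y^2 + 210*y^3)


(1) = (l^3 + 4*l^2 - 15*l - 18)/(l^3 - 14*l^2 + 53*l - 40)
(2) = (x^2 - 9*x + 8)/(x^3 + 2*x^2 - 11*x - 12)
(3) = (j + 3)/(j + 2)
(4) = (k - 8)/(k - 3)
(5) = (t - 4*y)/(t + 6*y)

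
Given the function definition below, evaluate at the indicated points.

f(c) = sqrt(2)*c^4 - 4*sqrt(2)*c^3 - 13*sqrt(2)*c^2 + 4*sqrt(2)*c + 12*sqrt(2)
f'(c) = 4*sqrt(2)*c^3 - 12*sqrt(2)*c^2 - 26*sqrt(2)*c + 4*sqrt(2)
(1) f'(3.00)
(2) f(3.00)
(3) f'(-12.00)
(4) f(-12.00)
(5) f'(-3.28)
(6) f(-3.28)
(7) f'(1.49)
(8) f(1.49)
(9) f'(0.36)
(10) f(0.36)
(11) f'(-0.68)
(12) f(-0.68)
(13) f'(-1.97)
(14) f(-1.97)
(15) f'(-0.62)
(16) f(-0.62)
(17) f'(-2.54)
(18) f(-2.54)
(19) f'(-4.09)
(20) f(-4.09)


(1) = -104.65
(2) = -169.71
(3) = -11771.91
(4) = 36401.86
(5) = -255.93
(6) = 163.93
(7) = -68.09
(8) = -27.16
(9) = -9.52
(10) = 16.38
(11) = 21.03
(12) = 6.70
(13) = -31.02
(14) = -0.97
(15) = 20.58
(16) = 7.95
(17) = -103.13
(18) = 35.55
(19) = -514.87
(20) = 469.06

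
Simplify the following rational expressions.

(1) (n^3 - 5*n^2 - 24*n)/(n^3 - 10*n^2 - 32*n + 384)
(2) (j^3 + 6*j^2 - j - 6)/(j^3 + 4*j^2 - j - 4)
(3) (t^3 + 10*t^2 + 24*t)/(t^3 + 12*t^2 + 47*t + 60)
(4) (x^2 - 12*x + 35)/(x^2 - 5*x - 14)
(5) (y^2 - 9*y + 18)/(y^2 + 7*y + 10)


(1) = (n^2 + 3*n)/(n^2 - 2*n - 48)
(2) = (j + 6)/(j + 4)
(3) = (t^2 + 6*t)/(t^2 + 8*t + 15)
(4) = (x - 5)/(x + 2)
(5) = (y^2 - 9*y + 18)/(y^2 + 7*y + 10)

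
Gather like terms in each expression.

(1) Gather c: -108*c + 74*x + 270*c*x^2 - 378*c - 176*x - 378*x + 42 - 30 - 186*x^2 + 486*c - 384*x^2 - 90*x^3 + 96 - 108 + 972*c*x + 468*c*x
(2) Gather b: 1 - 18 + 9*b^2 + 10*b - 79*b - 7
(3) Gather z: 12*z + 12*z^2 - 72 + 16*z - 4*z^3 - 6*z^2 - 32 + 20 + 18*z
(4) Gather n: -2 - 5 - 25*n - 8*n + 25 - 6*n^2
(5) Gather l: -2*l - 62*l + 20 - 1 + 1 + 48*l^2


(1) = c*(270*x^2 + 1440*x) - 90*x^3 - 570*x^2 - 480*x
(2) = 9*b^2 - 69*b - 24
(3) = -4*z^3 + 6*z^2 + 46*z - 84
(4) = -6*n^2 - 33*n + 18
(5) = 48*l^2 - 64*l + 20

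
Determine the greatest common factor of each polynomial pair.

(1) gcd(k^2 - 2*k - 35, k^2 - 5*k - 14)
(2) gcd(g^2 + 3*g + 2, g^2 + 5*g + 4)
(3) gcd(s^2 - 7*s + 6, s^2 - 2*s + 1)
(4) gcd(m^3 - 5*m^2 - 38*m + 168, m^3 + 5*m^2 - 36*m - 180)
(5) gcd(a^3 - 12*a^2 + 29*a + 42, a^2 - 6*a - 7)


(1) = k - 7
(2) = gcd((g + 1)*(g + 2), (g + 1)*(g + 4)) = g + 1
(3) = s - 1
(4) = m + 6
(5) = gcd((a - 7)*(a - 6)*(a + 1), (a - 7)*(a + 1)) = a^2 - 6*a - 7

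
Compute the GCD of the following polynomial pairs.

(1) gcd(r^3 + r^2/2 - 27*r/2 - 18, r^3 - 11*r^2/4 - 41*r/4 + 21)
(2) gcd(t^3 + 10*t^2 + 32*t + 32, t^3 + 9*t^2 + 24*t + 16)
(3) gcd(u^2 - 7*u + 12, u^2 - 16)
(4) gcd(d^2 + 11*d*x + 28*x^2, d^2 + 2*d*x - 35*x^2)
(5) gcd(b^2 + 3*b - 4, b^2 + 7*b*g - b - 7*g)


(1) = gcd((r - 4)*(r + 3/2)*(r + 3), (r - 4)*(r - 7/4)*(r + 3)) = r^2 - r - 12
(2) = t^2 + 8*t + 16
(3) = gcd((u - 4)*(u - 3), (u - 4)*(u + 4)) = u - 4
(4) = gcd((d + 4*x)*(d + 7*x), (d - 5*x)*(d + 7*x)) = d + 7*x
(5) = gcd((b - 1)*(b + 4), (b - 1)*(b + 7*g)) = b - 1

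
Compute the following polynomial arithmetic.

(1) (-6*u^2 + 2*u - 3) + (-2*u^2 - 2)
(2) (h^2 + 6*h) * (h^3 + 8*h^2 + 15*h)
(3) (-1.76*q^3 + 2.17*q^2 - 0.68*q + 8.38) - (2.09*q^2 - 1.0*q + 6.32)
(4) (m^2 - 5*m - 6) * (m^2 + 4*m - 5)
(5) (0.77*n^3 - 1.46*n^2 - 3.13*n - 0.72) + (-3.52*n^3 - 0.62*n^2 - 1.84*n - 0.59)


(1) = -8*u^2 + 2*u - 5
(2) = h^5 + 14*h^4 + 63*h^3 + 90*h^2
(3) = -1.76*q^3 + 0.08*q^2 + 0.32*q + 2.06
(4) = m^4 - m^3 - 31*m^2 + m + 30
(5) = -2.75*n^3 - 2.08*n^2 - 4.97*n - 1.31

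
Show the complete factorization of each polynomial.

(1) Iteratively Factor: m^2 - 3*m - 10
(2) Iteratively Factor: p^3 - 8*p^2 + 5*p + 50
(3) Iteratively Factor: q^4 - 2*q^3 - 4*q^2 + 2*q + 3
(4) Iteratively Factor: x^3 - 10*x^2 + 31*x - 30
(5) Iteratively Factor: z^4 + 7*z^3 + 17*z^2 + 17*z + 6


(1) = (m + 2)*(m - 5)
(2) = (p - 5)*(p^2 - 3*p - 10) = (p - 5)*(p + 2)*(p - 5)
(3) = (q + 1)*(q^3 - 3*q^2 - q + 3) = (q + 1)^2*(q^2 - 4*q + 3) = (q - 3)*(q + 1)^2*(q - 1)
(4) = (x - 5)*(x^2 - 5*x + 6) = (x - 5)*(x - 2)*(x - 3)
(5) = (z + 3)*(z^3 + 4*z^2 + 5*z + 2) = (z + 1)*(z + 3)*(z^2 + 3*z + 2) = (z + 1)^2*(z + 3)*(z + 2)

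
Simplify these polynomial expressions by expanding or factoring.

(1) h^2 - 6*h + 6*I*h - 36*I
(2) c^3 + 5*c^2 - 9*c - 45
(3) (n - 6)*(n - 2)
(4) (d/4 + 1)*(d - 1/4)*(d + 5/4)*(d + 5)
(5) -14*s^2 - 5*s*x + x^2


(1) = (h - 6)*(h + 6*I)
(2) = (c - 3)*(c + 3)*(c + 5)
(3) = n^2 - 8*n + 12
(4) = d^4/4 + 5*d^3/2 + 459*d^2/64 + 275*d/64 - 25/16
(5) = (-7*s + x)*(2*s + x)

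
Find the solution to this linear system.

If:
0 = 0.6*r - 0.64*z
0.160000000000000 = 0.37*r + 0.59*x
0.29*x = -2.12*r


Then:
r = -0.04
x = 0.30
z = -0.04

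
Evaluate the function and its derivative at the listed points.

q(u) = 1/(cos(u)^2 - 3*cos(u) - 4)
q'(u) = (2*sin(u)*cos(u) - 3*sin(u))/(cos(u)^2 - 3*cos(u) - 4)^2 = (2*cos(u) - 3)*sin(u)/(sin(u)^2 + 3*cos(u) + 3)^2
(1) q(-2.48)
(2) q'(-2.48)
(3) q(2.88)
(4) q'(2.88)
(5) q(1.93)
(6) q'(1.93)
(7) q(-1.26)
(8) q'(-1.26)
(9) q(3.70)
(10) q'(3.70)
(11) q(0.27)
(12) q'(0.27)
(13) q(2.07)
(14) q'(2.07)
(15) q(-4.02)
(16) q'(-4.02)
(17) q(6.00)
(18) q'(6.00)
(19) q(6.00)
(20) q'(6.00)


(1) = -0.99
(2) = 2.75
(3) = -5.92
(4) = -44.69
(5) = -0.35
(6) = -0.44
(7) = -0.21
(8) = 0.10
(9) = -1.36
(10) = 4.59
(11) = -0.17
(12) = -0.01
(13) = -0.43
(14) = -0.64
(15) = -0.60
(16) = -1.17
(17) = -0.17
(18) = 0.01
(19) = -0.17
(20) = 0.01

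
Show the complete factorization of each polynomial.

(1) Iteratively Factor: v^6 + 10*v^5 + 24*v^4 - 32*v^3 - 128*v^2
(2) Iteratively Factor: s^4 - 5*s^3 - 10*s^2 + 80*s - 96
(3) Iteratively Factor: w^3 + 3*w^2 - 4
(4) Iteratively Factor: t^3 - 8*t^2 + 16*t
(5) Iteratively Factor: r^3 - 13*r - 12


(1) = (v - 2)*(v^5 + 12*v^4 + 48*v^3 + 64*v^2) = (v - 2)*(v + 4)*(v^4 + 8*v^3 + 16*v^2) = v*(v - 2)*(v + 4)*(v^3 + 8*v^2 + 16*v) = v*(v - 2)*(v + 4)^2*(v^2 + 4*v) = v*(v - 2)*(v + 4)^3*(v)
(2) = (s - 2)*(s^3 - 3*s^2 - 16*s + 48) = (s - 2)*(s + 4)*(s^2 - 7*s + 12) = (s - 3)*(s - 2)*(s + 4)*(s - 4)
(3) = (w + 2)*(w^2 + w - 2) = (w - 1)*(w + 2)*(w + 2)
(4) = (t)*(t^2 - 8*t + 16) = t*(t - 4)*(t - 4)
(5) = (r - 4)*(r^2 + 4*r + 3) = (r - 4)*(r + 3)*(r + 1)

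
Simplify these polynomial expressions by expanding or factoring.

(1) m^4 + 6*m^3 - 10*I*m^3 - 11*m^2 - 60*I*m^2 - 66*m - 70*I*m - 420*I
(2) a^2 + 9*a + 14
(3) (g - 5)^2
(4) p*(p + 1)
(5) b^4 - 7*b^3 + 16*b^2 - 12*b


(1) = (m + 6)*(m - 7*I)*(m - 5*I)*(m + 2*I)
(2) = (a + 2)*(a + 7)
(3) = g^2 - 10*g + 25
(4) = p^2 + p
(5) = b*(b - 3)*(b - 2)^2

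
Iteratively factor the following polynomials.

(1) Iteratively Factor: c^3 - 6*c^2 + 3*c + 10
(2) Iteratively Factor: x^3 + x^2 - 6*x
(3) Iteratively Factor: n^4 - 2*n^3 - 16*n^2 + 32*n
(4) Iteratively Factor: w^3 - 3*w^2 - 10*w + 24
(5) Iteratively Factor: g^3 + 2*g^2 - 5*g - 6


(1) = (c + 1)*(c^2 - 7*c + 10) = (c - 2)*(c + 1)*(c - 5)
(2) = (x - 2)*(x^2 + 3*x) = (x - 2)*(x + 3)*(x)
(3) = (n - 4)*(n^3 + 2*n^2 - 8*n) = (n - 4)*(n + 4)*(n^2 - 2*n) = (n - 4)*(n - 2)*(n + 4)*(n)
(4) = (w - 4)*(w^2 + w - 6) = (w - 4)*(w + 3)*(w - 2)
(5) = (g + 3)*(g^2 - g - 2) = (g - 2)*(g + 3)*(g + 1)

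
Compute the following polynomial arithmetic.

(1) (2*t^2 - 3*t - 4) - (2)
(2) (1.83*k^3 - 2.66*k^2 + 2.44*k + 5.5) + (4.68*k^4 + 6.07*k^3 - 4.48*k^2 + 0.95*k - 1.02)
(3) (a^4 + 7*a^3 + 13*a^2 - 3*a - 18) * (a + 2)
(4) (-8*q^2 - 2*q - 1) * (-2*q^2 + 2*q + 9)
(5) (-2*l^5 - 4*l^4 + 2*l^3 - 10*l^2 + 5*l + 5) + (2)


(1) = 2*t^2 - 3*t - 6
(2) = 4.68*k^4 + 7.9*k^3 - 7.14*k^2 + 3.39*k + 4.48
(3) = a^5 + 9*a^4 + 27*a^3 + 23*a^2 - 24*a - 36
(4) = 16*q^4 - 12*q^3 - 74*q^2 - 20*q - 9
(5) = -2*l^5 - 4*l^4 + 2*l^3 - 10*l^2 + 5*l + 7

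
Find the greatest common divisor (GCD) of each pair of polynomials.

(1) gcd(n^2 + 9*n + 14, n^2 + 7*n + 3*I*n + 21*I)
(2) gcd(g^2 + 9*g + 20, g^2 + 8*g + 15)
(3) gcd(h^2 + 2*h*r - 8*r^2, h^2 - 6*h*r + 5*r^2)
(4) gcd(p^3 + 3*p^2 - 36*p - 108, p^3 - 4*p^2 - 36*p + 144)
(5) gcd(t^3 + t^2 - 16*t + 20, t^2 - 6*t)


(1) = n + 7
(2) = gcd((g + 4)*(g + 5), (g + 3)*(g + 5)) = g + 5
(3) = gcd((h - 2*r)*(h + 4*r), (h - 5*r)*(h - r)) = 1
(4) = p^2 - 36
(5) = 1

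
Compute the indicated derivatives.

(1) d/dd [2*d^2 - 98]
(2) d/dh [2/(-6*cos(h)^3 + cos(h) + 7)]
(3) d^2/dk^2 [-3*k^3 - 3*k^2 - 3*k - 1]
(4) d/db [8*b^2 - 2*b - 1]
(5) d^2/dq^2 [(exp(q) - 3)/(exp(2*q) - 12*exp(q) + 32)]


(1) = 4*d
(2) = 2*(1 - 18*cos(h)^2)*sin(h)/(-6*cos(h)^3 + cos(h) + 7)^2
(3) = -18*k - 6
(4) = 16*b - 2
(5) = (exp(4*q) - 84*exp(2*q) + 336*exp(q) - 128)*exp(q)/(exp(6*q) - 36*exp(5*q) + 528*exp(4*q) - 4032*exp(3*q) + 16896*exp(2*q) - 36864*exp(q) + 32768)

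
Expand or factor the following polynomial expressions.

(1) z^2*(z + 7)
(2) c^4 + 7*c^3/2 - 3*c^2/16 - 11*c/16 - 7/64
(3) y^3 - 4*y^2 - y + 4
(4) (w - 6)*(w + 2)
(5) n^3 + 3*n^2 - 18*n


(1) = z^3 + 7*z^2
(2) = (c - 1/2)*(c + 1/4)^2*(c + 7/2)
(3) = (y - 4)*(y - 1)*(y + 1)
(4) = w^2 - 4*w - 12
(5) = n*(n - 3)*(n + 6)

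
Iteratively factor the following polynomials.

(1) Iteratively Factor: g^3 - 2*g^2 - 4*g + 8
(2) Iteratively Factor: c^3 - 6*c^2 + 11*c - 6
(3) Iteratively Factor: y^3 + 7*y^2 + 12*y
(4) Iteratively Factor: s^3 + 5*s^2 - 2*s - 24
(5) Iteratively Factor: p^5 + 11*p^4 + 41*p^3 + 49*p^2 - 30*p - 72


(1) = (g - 2)*(g^2 - 4) = (g - 2)^2*(g + 2)
(2) = (c - 3)*(c^2 - 3*c + 2) = (c - 3)*(c - 1)*(c - 2)
(3) = (y + 4)*(y^2 + 3*y) = y*(y + 4)*(y + 3)
(4) = (s - 2)*(s^2 + 7*s + 12) = (s - 2)*(s + 3)*(s + 4)
(5) = (p + 3)*(p^4 + 8*p^3 + 17*p^2 - 2*p - 24) = (p - 1)*(p + 3)*(p^3 + 9*p^2 + 26*p + 24) = (p - 1)*(p + 2)*(p + 3)*(p^2 + 7*p + 12) = (p - 1)*(p + 2)*(p + 3)*(p + 4)*(p + 3)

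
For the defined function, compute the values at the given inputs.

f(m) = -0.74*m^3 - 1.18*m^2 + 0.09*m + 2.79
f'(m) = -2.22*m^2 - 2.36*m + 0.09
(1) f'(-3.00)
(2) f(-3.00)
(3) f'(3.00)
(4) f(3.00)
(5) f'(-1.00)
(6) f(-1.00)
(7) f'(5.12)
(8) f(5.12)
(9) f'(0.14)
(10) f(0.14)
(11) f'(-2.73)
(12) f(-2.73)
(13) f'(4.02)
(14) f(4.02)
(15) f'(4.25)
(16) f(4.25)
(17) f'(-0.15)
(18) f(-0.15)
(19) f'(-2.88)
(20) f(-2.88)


(1) = -12.81
(2) = 11.88
(3) = -26.97
(4) = -27.54
(5) = 0.23
(6) = 2.26
(7) = -70.19
(8) = -127.00
(9) = -0.28
(10) = 2.78
(11) = -10.01
(12) = 8.81
(13) = -45.27
(14) = -63.99
(15) = -50.04
(16) = -74.95
(17) = 0.39
(18) = 2.75
(19) = -11.53
(20) = 10.42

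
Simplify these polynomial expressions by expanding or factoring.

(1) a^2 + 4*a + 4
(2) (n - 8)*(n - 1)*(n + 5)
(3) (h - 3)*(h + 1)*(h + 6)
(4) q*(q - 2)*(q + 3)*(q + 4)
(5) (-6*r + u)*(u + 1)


(1) = (a + 2)^2
(2) = n^3 - 4*n^2 - 37*n + 40
(3) = h^3 + 4*h^2 - 15*h - 18
(4) = q^4 + 5*q^3 - 2*q^2 - 24*q
(5) = -6*r*u - 6*r + u^2 + u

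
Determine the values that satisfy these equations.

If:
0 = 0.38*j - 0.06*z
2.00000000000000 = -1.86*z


Then:
j = -0.17
z = -1.08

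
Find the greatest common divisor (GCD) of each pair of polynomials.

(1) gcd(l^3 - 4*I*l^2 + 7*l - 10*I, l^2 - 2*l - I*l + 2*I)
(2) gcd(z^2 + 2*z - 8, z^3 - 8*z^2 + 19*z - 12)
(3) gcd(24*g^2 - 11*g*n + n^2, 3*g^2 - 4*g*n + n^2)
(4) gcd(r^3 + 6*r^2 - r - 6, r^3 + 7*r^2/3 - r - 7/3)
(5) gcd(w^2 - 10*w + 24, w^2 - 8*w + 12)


(1) = l - I
(2) = 1
(3) = 3*g - n
(4) = gcd((r - 1)*(r + 1)*(r + 6), (r - 1)*(r + 1)*(r + 7/3)) = r^2 - 1
(5) = gcd((w - 6)*(w - 4), (w - 6)*(w - 2)) = w - 6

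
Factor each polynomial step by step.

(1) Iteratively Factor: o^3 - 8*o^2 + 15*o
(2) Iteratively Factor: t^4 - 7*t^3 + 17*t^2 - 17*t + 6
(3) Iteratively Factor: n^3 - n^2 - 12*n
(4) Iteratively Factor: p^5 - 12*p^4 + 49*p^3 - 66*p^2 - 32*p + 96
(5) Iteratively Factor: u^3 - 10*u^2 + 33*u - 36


(1) = (o - 3)*(o^2 - 5*o) = (o - 5)*(o - 3)*(o)
(2) = (t - 2)*(t^3 - 5*t^2 + 7*t - 3) = (t - 2)*(t - 1)*(t^2 - 4*t + 3) = (t - 3)*(t - 2)*(t - 1)*(t - 1)
(3) = (n)*(n^2 - n - 12) = n*(n - 4)*(n + 3)
(4) = (p - 2)*(p^4 - 10*p^3 + 29*p^2 - 8*p - 48) = (p - 4)*(p - 2)*(p^3 - 6*p^2 + 5*p + 12) = (p - 4)*(p - 2)*(p + 1)*(p^2 - 7*p + 12) = (p - 4)^2*(p - 2)*(p + 1)*(p - 3)
(5) = (u - 3)*(u^2 - 7*u + 12) = (u - 4)*(u - 3)*(u - 3)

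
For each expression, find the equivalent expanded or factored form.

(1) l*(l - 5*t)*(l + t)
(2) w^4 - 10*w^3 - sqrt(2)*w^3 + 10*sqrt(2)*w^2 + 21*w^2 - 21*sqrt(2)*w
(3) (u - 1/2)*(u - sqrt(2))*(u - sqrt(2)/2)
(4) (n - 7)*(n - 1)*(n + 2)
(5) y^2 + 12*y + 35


(1) = l^3 - 4*l^2*t - 5*l*t^2
(2) = w*(w - 7)*(w - 3)*(w - sqrt(2))
(3) = u^3 - 3*sqrt(2)*u^2/2 - u^2/2 + u + 3*sqrt(2)*u/4 - 1/2
(4) = n^3 - 6*n^2 - 9*n + 14
(5) = (y + 5)*(y + 7)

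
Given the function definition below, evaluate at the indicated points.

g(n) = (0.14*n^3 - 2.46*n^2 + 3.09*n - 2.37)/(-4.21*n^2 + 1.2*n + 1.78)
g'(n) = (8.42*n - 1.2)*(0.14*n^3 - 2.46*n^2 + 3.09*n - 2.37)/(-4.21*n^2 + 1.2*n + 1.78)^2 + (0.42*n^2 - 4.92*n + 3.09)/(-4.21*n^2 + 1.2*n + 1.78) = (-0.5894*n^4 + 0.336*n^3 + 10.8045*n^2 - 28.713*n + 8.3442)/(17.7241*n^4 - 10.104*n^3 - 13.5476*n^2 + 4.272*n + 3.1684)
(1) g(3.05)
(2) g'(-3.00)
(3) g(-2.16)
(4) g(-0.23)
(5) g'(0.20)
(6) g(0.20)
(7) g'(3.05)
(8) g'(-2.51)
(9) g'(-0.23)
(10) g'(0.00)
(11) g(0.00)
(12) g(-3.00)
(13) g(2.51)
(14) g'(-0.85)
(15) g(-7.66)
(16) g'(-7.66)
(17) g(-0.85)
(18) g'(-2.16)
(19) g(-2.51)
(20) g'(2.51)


(1) = 0.35
(2) = 0.09
(3) = 1.07
(4) = -2.51
(5) = 0.89
(6) = -1.00
(7) = -0.02
(8) = 0.16
(9) = 9.45
(10) = 2.63
(11) = -1.33
(12) = 0.95
(13) = 0.36
(14) = 7.69
(15) = 0.92
(16) = -0.02
(17) = 3.01
(18) = 0.25
(19) = 1.00
(20) = -0.03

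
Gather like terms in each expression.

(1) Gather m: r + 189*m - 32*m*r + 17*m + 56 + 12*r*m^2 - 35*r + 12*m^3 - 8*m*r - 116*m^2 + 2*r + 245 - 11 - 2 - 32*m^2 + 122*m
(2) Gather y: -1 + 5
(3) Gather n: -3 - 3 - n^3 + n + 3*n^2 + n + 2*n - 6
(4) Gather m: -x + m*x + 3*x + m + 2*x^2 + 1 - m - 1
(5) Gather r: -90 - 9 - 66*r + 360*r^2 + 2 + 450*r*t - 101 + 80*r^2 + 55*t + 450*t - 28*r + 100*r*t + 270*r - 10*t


(1) = 12*m^3 + m^2*(12*r - 148) + m*(328 - 40*r) - 32*r + 288
(2) = 4
(3) = -n^3 + 3*n^2 + 4*n - 12
(4) = m*x + 2*x^2 + 2*x
(5) = 440*r^2 + r*(550*t + 176) + 495*t - 198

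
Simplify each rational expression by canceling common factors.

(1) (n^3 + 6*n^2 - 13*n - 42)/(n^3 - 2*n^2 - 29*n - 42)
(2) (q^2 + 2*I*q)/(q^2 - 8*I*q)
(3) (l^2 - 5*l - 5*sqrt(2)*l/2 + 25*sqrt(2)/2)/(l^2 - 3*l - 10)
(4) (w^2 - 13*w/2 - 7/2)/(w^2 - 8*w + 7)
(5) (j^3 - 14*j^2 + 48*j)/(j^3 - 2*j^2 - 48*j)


(1) = (n^2 + 4*n - 21)/(n^2 - 4*n - 21)
(2) = (q + 2*I)/(q - 8*I)
(3) = (2*l - 5*sqrt(2))/(2*l + 4)
(4) = (2*w + 1)/(2*w - 2)
(5) = (j - 6)/(j + 6)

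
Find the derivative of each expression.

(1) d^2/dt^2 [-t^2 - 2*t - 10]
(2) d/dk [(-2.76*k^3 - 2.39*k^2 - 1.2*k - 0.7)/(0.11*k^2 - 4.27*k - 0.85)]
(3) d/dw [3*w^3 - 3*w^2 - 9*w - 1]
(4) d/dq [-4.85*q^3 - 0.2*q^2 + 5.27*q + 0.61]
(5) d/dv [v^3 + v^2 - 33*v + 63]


(1) = -2
(2) = (-0.3036*k^4 + 23.5704*k^3 + 17.3753*k^2 + 4.217*k - 1.969)/(0.0121*k^4 - 0.9394*k^3 + 18.0459*k^2 + 7.259*k + 0.7225)
(3) = 9*w^2 - 6*w - 9
(4) = -14.55*q^2 - 0.4*q + 5.27
(5) = 3*v^2 + 2*v - 33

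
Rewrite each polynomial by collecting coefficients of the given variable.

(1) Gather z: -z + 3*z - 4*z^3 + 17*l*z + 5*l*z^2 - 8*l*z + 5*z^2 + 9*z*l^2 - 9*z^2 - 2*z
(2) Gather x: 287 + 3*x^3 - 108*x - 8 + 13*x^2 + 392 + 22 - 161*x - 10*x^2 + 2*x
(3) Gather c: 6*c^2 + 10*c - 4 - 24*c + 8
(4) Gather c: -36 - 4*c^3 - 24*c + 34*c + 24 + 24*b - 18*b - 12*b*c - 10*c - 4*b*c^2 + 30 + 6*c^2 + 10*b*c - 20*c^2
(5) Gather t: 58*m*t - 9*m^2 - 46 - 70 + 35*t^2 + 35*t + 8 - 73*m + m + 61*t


(1) = -4*z^3 + z^2*(5*l - 4) + z*(9*l^2 + 9*l)
(2) = 3*x^3 + 3*x^2 - 267*x + 693
(3) = 6*c^2 - 14*c + 4
(4) = -2*b*c + 6*b - 4*c^3 + c^2*(-4*b - 14) + 18
(5) = -9*m^2 - 72*m + 35*t^2 + t*(58*m + 96) - 108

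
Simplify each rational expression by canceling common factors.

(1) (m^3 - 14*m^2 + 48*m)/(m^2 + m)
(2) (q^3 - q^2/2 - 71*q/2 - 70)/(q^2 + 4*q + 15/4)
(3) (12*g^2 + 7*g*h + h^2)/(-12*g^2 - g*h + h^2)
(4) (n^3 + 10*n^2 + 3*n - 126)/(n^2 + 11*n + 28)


(1) = (m^2 - 14*m + 48)/(m + 1)
(2) = (2*q^2 - 6*q - 56)/(2*q + 3)
(3) = (-4*g - h)/(4*g - h)
(4) = (n^2 + 3*n - 18)/(n + 4)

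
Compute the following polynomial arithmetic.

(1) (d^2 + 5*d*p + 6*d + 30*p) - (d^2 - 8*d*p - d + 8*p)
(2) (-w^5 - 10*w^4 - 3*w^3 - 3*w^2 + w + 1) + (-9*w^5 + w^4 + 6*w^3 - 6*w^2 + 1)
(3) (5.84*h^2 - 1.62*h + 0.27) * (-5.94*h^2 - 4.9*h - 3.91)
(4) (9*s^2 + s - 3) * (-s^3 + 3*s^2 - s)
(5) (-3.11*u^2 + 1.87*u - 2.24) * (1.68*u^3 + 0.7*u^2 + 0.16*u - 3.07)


(1) = 13*d*p + 7*d + 22*p
(2) = -10*w^5 - 9*w^4 + 3*w^3 - 9*w^2 + w + 2
(3) = -34.6896*h^4 - 18.9932*h^3 - 16.5002*h^2 + 5.0112*h - 1.0557
(4) = -9*s^5 + 26*s^4 - 3*s^3 - 10*s^2 + 3*s
(5) = -5.2248*u^5 + 0.9646*u^4 - 2.9518*u^3 + 8.2789*u^2 - 6.0993*u + 6.8768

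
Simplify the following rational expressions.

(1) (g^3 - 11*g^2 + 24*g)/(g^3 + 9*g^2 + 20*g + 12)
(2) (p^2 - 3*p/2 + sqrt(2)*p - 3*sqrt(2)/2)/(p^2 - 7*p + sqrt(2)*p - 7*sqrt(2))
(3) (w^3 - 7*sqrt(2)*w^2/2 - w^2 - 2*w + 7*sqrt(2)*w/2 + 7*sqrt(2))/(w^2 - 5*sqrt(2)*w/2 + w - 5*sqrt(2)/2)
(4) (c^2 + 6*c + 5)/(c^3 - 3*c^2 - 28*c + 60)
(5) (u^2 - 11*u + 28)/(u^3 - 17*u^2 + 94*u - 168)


(1) = (g^3 - 11*g^2 + 24*g)/(g^3 + 9*g^2 + 20*g + 12)
(2) = (2*p - 3)/(2*p - 14)
(3) = (4*w^2 + w*(-14*sqrt(2) - 8) + 28*sqrt(2))/(4*w - 10*sqrt(2))
(4) = (c + 1)/(c^2 - 8*c + 12)
(5) = 1/(u - 6)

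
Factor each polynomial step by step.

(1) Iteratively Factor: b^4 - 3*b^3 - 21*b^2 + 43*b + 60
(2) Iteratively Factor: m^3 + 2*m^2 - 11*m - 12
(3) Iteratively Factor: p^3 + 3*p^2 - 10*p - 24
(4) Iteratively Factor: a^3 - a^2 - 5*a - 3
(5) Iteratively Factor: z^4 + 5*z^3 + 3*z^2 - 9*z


(1) = (b + 1)*(b^3 - 4*b^2 - 17*b + 60) = (b - 5)*(b + 1)*(b^2 + b - 12) = (b - 5)*(b + 1)*(b + 4)*(b - 3)
(2) = (m - 3)*(m^2 + 5*m + 4) = (m - 3)*(m + 1)*(m + 4)
(3) = (p + 4)*(p^2 - p - 6) = (p - 3)*(p + 4)*(p + 2)
(4) = (a + 1)*(a^2 - 2*a - 3) = (a + 1)^2*(a - 3)
(5) = (z + 3)*(z^3 + 2*z^2 - 3*z) = z*(z + 3)*(z^2 + 2*z - 3) = z*(z - 1)*(z + 3)*(z + 3)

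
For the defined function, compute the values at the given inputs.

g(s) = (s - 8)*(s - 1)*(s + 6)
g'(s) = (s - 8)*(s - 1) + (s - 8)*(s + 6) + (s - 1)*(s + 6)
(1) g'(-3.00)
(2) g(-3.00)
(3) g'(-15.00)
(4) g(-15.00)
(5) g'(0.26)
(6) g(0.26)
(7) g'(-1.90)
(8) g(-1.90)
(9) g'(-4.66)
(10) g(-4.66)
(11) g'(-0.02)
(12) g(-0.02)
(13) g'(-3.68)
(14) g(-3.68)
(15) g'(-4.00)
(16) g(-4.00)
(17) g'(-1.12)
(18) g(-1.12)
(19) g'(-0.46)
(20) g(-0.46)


(1) = -1.00
(2) = 132.00
(3) = 719.00
(4) = -3312.00
(5) = -47.36
(6) = 35.85
(7) = -23.77
(8) = 117.71
(9) = 47.11
(10) = 96.02
(11) = -45.88
(12) = 48.92
(13) = 16.71
(14) = 126.82
(15) = 26.00
(16) = 120.00
(17) = -35.52
(18) = 94.35
(19) = -42.61
(20) = 68.43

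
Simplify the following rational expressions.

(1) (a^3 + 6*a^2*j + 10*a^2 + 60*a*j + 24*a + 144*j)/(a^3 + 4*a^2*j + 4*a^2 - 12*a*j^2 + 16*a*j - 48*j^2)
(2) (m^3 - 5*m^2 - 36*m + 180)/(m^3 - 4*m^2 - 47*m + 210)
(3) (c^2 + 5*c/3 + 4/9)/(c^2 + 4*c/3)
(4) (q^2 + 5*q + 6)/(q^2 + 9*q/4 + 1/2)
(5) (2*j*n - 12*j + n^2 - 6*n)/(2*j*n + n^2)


(1) = (a + 6)/(a - 2*j)
(2) = (m + 6)/(m + 7)
(3) = (3*c + 1)/(3*c)
(4) = (4*q + 12)/(4*q + 1)
(5) = (n - 6)/n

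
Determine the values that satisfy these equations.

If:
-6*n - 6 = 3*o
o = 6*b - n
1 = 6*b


Then:
b = 1/6
n = -3
o = 4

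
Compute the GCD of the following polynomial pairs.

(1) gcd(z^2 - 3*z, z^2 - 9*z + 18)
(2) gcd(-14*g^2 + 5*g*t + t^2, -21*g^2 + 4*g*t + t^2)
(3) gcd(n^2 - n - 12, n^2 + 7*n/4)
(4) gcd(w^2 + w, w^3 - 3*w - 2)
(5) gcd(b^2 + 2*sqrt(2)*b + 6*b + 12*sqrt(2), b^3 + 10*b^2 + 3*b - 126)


(1) = z - 3
(2) = gcd((-2*g + t)*(7*g + t), (-3*g + t)*(7*g + t)) = 7*g + t
(3) = gcd((n - 4)*(n + 3), n*(n + 7/4)) = 1
(4) = w + 1
(5) = b + 6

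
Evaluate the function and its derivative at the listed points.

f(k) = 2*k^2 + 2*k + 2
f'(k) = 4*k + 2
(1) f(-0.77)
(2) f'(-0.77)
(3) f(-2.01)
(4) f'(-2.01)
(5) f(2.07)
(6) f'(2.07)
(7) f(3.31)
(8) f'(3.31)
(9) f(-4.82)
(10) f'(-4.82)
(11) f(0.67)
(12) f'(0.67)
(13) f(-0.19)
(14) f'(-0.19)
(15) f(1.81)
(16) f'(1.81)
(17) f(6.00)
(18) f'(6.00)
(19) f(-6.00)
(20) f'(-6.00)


(1) = 1.65
(2) = -1.08
(3) = 6.06
(4) = -6.04
(5) = 14.71
(6) = 10.28
(7) = 30.53
(8) = 15.24
(9) = 38.82
(10) = -17.28
(11) = 4.24
(12) = 4.68
(13) = 1.69
(14) = 1.24
(15) = 12.17
(16) = 9.24
(17) = 86.00
(18) = 26.00
(19) = 62.00
(20) = -22.00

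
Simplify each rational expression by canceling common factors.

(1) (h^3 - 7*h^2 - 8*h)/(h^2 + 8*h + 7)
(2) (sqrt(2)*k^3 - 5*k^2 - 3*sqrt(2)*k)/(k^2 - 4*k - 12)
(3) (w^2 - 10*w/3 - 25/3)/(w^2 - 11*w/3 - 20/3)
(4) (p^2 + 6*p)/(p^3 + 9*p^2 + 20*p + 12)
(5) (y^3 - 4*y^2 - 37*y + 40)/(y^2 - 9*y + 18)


(1) = (h^2 - 8*h)/(h + 7)
(2) = (sqrt(2)*k^3 - 5*k^2 - 3*sqrt(2)*k)/(k^2 - 4*k - 12)
(3) = (3*w + 5)/(3*w + 4)
(4) = p/(p^2 + 3*p + 2)
(5) = (y^3 - 4*y^2 - 37*y + 40)/(y^2 - 9*y + 18)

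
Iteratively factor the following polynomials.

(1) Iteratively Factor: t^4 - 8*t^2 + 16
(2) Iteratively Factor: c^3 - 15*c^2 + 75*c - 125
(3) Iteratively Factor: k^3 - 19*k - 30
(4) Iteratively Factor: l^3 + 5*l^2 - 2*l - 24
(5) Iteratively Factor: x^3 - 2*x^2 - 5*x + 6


(1) = (t - 2)*(t^3 + 2*t^2 - 4*t - 8) = (t - 2)^2*(t^2 + 4*t + 4) = (t - 2)^2*(t + 2)*(t + 2)
(2) = (c - 5)*(c^2 - 10*c + 25) = (c - 5)^2*(c - 5)
(3) = (k + 2)*(k^2 - 2*k - 15) = (k - 5)*(k + 2)*(k + 3)
(4) = (l + 4)*(l^2 + l - 6) = (l - 2)*(l + 4)*(l + 3)
(5) = (x - 1)*(x^2 - x - 6) = (x - 1)*(x + 2)*(x - 3)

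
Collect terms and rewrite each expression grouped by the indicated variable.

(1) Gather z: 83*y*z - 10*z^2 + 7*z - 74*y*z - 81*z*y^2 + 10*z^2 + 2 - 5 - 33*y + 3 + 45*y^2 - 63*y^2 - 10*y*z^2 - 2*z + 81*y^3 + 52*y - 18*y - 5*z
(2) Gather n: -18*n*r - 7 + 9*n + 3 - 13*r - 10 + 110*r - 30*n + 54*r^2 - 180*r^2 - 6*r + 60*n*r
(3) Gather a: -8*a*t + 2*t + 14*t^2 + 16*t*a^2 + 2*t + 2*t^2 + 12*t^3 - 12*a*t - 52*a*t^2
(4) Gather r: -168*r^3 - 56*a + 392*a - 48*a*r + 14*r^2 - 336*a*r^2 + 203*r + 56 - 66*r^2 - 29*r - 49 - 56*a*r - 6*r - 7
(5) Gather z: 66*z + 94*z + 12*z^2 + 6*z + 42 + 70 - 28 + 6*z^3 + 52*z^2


(1) = 81*y^3 - 18*y^2 - 10*y*z^2 + y + z*(-81*y^2 + 9*y)
(2) = n*(42*r - 21) - 126*r^2 + 91*r - 14
(3) = 16*a^2*t + a*(-52*t^2 - 20*t) + 12*t^3 + 16*t^2 + 4*t
(4) = 336*a - 168*r^3 + r^2*(-336*a - 52) + r*(168 - 104*a)
(5) = 6*z^3 + 64*z^2 + 166*z + 84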